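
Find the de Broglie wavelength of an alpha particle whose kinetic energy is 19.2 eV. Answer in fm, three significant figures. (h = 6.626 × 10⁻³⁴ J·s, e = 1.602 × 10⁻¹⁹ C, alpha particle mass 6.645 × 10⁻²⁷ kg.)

KE = 19.2 eV = 3.076 × 10⁻¹⁸ J.
p = √(2mKE) = √(2 × 6.645 × 10⁻²⁷ × 3.076 × 10⁻¹⁸) = 2.022 × 10⁻²² kg·m/s.
λ = h/p = 6.626 × 10⁻³⁴ / 2.022 × 10⁻²² = 3.28 × 10⁻¹² m = 3280 fm.

λ = 3280 fm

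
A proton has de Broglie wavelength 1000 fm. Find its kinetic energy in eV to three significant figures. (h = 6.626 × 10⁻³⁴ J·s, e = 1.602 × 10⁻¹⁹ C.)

p = h/λ = 6.626 × 10⁻³⁴ / 1.000 × 10⁻¹² = 6.626 × 10⁻²² kg·m/s.
KE = p²/(2m) = (6.626 × 10⁻²²)² / (2 × 1.673 × 10⁻²⁷) = 1.312 × 10⁻¹⁶ J = 819 eV.

KE = 819 eV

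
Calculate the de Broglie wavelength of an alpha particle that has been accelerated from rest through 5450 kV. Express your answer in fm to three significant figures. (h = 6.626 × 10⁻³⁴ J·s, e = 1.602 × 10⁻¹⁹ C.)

λ = 4.35 fm

KE = 2eV = 2 × 1.602 × 10⁻¹⁹ × 5.450 × 10⁶ = 1.746 × 10⁻¹² J.
p = √(2mKE) = √(2 × 6.645 × 10⁻²⁷ × 1.746 × 10⁻¹²) = 1.523 × 10⁻¹⁹ kg·m/s.
λ = h/p = 6.626 × 10⁻³⁴ / 1.523 × 10⁻¹⁹ = 4.35 × 10⁻¹⁵ m = 4.35 fm.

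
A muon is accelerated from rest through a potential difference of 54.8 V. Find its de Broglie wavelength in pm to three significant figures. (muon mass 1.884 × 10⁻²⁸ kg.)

λ = 11.5 pm

KE = eV = 1.602 × 10⁻¹⁹ × 54.80 = 8.779 × 10⁻¹⁸ J.
p = √(2mKE) = √(2 × 1.884 × 10⁻²⁸ × 8.779 × 10⁻¹⁸) = 5.751 × 10⁻²³ kg·m/s.
λ = h/p = 6.626 × 10⁻³⁴ / 5.751 × 10⁻²³ = 1.15 × 10⁻¹¹ m = 11.5 pm.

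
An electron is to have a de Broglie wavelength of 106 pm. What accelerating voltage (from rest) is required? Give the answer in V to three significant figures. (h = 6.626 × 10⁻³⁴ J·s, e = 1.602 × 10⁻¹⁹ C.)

V = 134 V

p = h/λ = 6.626 × 10⁻³⁴ / 1.060 × 10⁻¹⁰ = 6.251 × 10⁻²⁴ kg·m/s.
KE = p²/(2m) = 2.145 × 10⁻¹⁷ J.
V = KE/e = 2.145 × 10⁻¹⁷ / (1.602 × 10⁻¹⁹) = 134 V.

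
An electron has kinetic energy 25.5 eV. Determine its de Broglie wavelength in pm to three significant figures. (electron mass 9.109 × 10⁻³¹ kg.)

λ = 243 pm

KE = 25.5 eV = 4.085 × 10⁻¹⁸ J.
p = √(2mKE) = √(2 × 9.109 × 10⁻³¹ × 4.085 × 10⁻¹⁸) = 2.728 × 10⁻²⁴ kg·m/s.
λ = h/p = 6.626 × 10⁻³⁴ / 2.728 × 10⁻²⁴ = 2.43 × 10⁻¹⁰ m = 243 pm.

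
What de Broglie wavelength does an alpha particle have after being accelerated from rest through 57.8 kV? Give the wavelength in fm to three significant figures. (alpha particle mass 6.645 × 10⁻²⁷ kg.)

KE = 2eV = 2 × 1.602 × 10⁻¹⁹ × 5.780 × 10⁴ = 1.852 × 10⁻¹⁴ J.
p = √(2mKE) = √(2 × 6.645 × 10⁻²⁷ × 1.852 × 10⁻¹⁴) = 1.569 × 10⁻²⁰ kg·m/s.
λ = h/p = 6.626 × 10⁻³⁴ / 1.569 × 10⁻²⁰ = 4.22 × 10⁻¹⁴ m = 42.2 fm.

λ = 42.2 fm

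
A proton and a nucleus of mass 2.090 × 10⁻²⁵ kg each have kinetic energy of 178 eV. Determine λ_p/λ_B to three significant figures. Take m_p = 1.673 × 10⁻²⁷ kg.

At fixed KE, p = √(2mKE) so λ = h/p ∝ 1/√m.
λ_p/λ_B = √(m_B/m_p) = √(2.090 × 10⁻²⁵/1.673 × 10⁻²⁷) = √(124.9) = 11.2.

λ_p/λ_B = 11.2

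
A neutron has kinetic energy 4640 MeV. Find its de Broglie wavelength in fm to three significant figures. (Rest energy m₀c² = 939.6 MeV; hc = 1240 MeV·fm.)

Total energy E = KE + m₀c² = 4640 + 939.6 = 5579.6 MeV.
(pc)² = E² − (m₀c²)² = (5579.6)² − (939.6)² = 3.025 × 10⁷ MeV², so pc = 5500 MeV.
λ = hc/(pc) = 1240 MeV·fm / 5500 MeV = 0.225 fm.

λ = 0.225 fm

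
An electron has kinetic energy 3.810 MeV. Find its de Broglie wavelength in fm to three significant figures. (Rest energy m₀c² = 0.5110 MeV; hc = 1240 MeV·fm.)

λ = 289 fm

Total energy E = KE + m₀c² = 3.810 + 0.5110 = 4.3210 MeV.
(pc)² = E² − (m₀c²)² = (4.3210)² − (0.5110)² = 18.41 MeV², so pc = 4.291 MeV.
λ = hc/(pc) = 1240 MeV·fm / 4.291 MeV = 289 fm.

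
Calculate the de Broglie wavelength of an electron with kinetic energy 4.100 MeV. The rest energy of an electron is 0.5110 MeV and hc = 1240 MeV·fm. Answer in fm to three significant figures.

Total energy E = KE + m₀c² = 4.100 + 0.5110 = 4.6110 MeV.
(pc)² = E² − (m₀c²)² = (4.6110)² − (0.5110)² = 21.00 MeV², so pc = 4.583 MeV.
λ = hc/(pc) = 1240 MeV·fm / 4.583 MeV = 271 fm.

λ = 271 fm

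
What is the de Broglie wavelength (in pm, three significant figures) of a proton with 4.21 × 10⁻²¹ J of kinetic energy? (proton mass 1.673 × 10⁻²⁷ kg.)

p = √(2mKE) = √(2 × 1.673 × 10⁻²⁷ × 4.210 × 10⁻²¹) = 3.753 × 10⁻²⁴ kg·m/s.
λ = h/p = 6.626 × 10⁻³⁴ / 3.753 × 10⁻²⁴ = 1.77 × 10⁻¹⁰ m = 177 pm.

λ = 177 pm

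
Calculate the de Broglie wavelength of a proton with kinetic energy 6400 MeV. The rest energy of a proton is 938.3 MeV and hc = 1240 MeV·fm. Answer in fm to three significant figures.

λ = 0.170 fm

Total energy E = KE + m₀c² = 6400 + 938.3 = 7338.3 MeV.
(pc)² = E² − (m₀c²)² = (7338.3)² − (938.3)² = 5.297 × 10⁷ MeV², so pc = 7278 MeV.
λ = hc/(pc) = 1240 MeV·fm / 7278 MeV = 0.170 fm.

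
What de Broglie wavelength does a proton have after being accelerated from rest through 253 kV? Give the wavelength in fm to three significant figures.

KE = eV = 1.602 × 10⁻¹⁹ × 2.530 × 10⁵ = 4.053 × 10⁻¹⁴ J.
p = √(2mKE) = √(2 × 1.673 × 10⁻²⁷ × 4.053 × 10⁻¹⁴) = 1.165 × 10⁻²⁰ kg·m/s.
λ = h/p = 6.626 × 10⁻³⁴ / 1.165 × 10⁻²⁰ = 5.69 × 10⁻¹⁴ m = 56.9 fm.

λ = 56.9 fm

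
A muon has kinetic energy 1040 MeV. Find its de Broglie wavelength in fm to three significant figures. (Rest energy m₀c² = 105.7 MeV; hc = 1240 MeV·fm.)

λ = 1.09 fm

Total energy E = KE + m₀c² = 1040 + 105.7 = 1145.7 MeV.
(pc)² = E² − (m₀c²)² = (1145.7)² − (105.7)² = 1.301 × 10⁶ MeV², so pc = 1141 MeV.
λ = hc/(pc) = 1240 MeV·fm / 1141 MeV = 1.09 fm.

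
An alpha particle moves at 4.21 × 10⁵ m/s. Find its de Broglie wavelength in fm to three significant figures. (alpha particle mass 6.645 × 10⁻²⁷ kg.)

p = mv = 6.645 × 10⁻²⁷ × 4.21 × 10⁵ = 2.798 × 10⁻²¹ kg·m/s.
λ = h/p = 6.626 × 10⁻³⁴ / 2.798 × 10⁻²¹ = 2.37 × 10⁻¹³ m = 237 fm.

λ = 237 fm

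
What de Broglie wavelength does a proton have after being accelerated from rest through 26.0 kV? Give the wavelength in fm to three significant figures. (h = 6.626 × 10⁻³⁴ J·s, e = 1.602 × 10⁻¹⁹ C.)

λ = 177 fm

KE = eV = 1.602 × 10⁻¹⁹ × 2.600 × 10⁴ = 4.165 × 10⁻¹⁵ J.
p = √(2mKE) = √(2 × 1.673 × 10⁻²⁷ × 4.165 × 10⁻¹⁵) = 3.733 × 10⁻²¹ kg·m/s.
λ = h/p = 6.626 × 10⁻³⁴ / 3.733 × 10⁻²¹ = 1.77 × 10⁻¹³ m = 177 fm.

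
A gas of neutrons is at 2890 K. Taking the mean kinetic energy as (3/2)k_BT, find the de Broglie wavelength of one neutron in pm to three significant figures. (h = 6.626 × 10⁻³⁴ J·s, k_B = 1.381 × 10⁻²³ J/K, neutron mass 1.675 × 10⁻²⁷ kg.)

λ = 46.8 pm

KE = (3/2)k_BT = 1.5 × 1.381 × 10⁻²³ × 2890 = 5.987 × 10⁻²⁰ J.
p = √(2mKE) = √(2 × 1.675 × 10⁻²⁷ × 5.987 × 10⁻²⁰) = 1.416 × 10⁻²³ kg·m/s.
λ = h/p = 4.68 × 10⁻¹¹ m = 46.8 pm.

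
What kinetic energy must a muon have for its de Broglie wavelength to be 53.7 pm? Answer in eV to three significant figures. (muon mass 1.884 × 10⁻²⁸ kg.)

p = h/λ = 6.626 × 10⁻³⁴ / 5.370 × 10⁻¹¹ = 1.234 × 10⁻²³ kg·m/s.
KE = p²/(2m) = (1.234 × 10⁻²³)² / (2 × 1.884 × 10⁻²⁸) = 4.041 × 10⁻¹⁹ J = 2.52 eV.

KE = 2.52 eV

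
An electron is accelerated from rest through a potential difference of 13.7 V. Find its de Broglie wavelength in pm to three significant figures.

λ = 331 pm

KE = eV = 1.602 × 10⁻¹⁹ × 13.70 = 2.195 × 10⁻¹⁸ J.
p = √(2mKE) = √(2 × 9.109 × 10⁻³¹ × 2.195 × 10⁻¹⁸) = 2.000 × 10⁻²⁴ kg·m/s.
λ = h/p = 6.626 × 10⁻³⁴ / 2.000 × 10⁻²⁴ = 3.31 × 10⁻¹⁰ m = 331 pm.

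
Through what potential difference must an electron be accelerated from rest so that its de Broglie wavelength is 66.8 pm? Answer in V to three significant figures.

p = h/λ = 6.626 × 10⁻³⁴ / 6.680 × 10⁻¹¹ = 9.919 × 10⁻²⁴ kg·m/s.
KE = p²/(2m) = 5.401 × 10⁻¹⁷ J.
V = KE/e = 5.401 × 10⁻¹⁷ / (1.602 × 10⁻¹⁹) = 337 V.

V = 337 V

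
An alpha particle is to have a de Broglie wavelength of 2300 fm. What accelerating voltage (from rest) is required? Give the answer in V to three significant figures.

p = h/λ = 6.626 × 10⁻³⁴ / 2.300 × 10⁻¹² = 2.881 × 10⁻²² kg·m/s.
KE = p²/(2m) = 6.245 × 10⁻¹⁸ J.
V = KE/2e = 6.245 × 10⁻¹⁸ / (2 × 1.602 × 10⁻¹⁹) = 19.5 V.

V = 19.5 V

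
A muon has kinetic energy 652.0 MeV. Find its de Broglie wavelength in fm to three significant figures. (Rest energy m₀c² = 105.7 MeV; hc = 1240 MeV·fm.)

λ = 1.65 fm

Total energy E = KE + m₀c² = 652.0 + 105.7 = 757.7 MeV.
(pc)² = E² − (m₀c²)² = (757.7)² − (105.7)² = 5.629 × 10⁵ MeV², so pc = 750.3 MeV.
λ = hc/(pc) = 1240 MeV·fm / 750.3 MeV = 1.65 fm.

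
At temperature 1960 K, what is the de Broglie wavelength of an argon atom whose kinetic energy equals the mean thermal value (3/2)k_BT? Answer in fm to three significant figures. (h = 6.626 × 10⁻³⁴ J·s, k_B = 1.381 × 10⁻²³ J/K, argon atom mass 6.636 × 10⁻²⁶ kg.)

λ = 9030 fm

KE = (3/2)k_BT = 1.5 × 1.381 × 10⁻²³ × 1960 = 4.060 × 10⁻²⁰ J.
p = √(2mKE) = √(2 × 6.636 × 10⁻²⁶ × 4.060 × 10⁻²⁰) = 7.341 × 10⁻²³ kg·m/s.
λ = h/p = 9.03 × 10⁻¹² m = 9030 fm.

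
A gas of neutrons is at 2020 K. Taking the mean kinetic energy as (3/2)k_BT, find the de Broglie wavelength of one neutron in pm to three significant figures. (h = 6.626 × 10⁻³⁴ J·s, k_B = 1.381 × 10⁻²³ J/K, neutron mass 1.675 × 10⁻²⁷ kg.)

λ = 56.0 pm

KE = (3/2)k_BT = 1.5 × 1.381 × 10⁻²³ × 2020 = 4.184 × 10⁻²⁰ J.
p = √(2mKE) = √(2 × 1.675 × 10⁻²⁷ × 4.184 × 10⁻²⁰) = 1.184 × 10⁻²³ kg·m/s.
λ = h/p = 5.60 × 10⁻¹¹ m = 56.0 pm.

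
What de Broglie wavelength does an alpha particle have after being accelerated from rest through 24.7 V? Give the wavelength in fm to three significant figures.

λ = 2040 fm

KE = 2eV = 2 × 1.602 × 10⁻¹⁹ × 24.70 = 7.914 × 10⁻¹⁸ J.
p = √(2mKE) = √(2 × 6.645 × 10⁻²⁷ × 7.914 × 10⁻¹⁸) = 3.243 × 10⁻²² kg·m/s.
λ = h/p = 6.626 × 10⁻³⁴ / 3.243 × 10⁻²² = 2.04 × 10⁻¹² m = 2040 fm.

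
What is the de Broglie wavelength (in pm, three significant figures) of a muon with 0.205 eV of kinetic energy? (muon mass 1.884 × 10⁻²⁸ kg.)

KE = 0.205 eV = 3.284 × 10⁻²⁰ J.
p = √(2mKE) = √(2 × 1.884 × 10⁻²⁸ × 3.284 × 10⁻²⁰) = 3.518 × 10⁻²⁴ kg·m/s.
λ = h/p = 6.626 × 10⁻³⁴ / 3.518 × 10⁻²⁴ = 1.88 × 10⁻¹⁰ m = 188 pm.

λ = 188 pm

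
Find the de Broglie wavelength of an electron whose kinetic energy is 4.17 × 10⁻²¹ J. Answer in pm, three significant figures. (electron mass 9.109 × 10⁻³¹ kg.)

p = √(2mKE) = √(2 × 9.109 × 10⁻³¹ × 4.170 × 10⁻²¹) = 8.716 × 10⁻²⁶ kg·m/s.
λ = h/p = 6.626 × 10⁻³⁴ / 8.716 × 10⁻²⁶ = 7.60 × 10⁻⁹ m = 7600 pm.

λ = 7600 pm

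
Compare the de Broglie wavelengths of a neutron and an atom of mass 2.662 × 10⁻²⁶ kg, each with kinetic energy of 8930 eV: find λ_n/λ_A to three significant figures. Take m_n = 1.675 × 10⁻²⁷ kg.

At fixed KE, p = √(2mKE) so λ = h/p ∝ 1/√m.
λ_n/λ_A = √(m_A/m_n) = √(2.662 × 10⁻²⁶/1.675 × 10⁻²⁷) = √(15.89) = 3.99.

λ_n/λ_A = 3.99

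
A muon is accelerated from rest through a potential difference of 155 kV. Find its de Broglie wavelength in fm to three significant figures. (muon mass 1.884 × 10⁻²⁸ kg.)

KE = eV = 1.602 × 10⁻¹⁹ × 1.550 × 10⁵ = 2.483 × 10⁻¹⁴ J.
p = √(2mKE) = √(2 × 1.884 × 10⁻²⁸ × 2.483 × 10⁻¹⁴) = 3.059 × 10⁻²¹ kg·m/s.
λ = h/p = 6.626 × 10⁻³⁴ / 3.059 × 10⁻²¹ = 2.17 × 10⁻¹³ m = 217 fm.

λ = 217 fm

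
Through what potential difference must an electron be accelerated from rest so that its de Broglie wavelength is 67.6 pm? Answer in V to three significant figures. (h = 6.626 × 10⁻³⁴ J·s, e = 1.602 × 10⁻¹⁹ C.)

V = 329 V

p = h/λ = 6.626 × 10⁻³⁴ / 6.760 × 10⁻¹¹ = 9.802 × 10⁻²⁴ kg·m/s.
KE = p²/(2m) = 5.274 × 10⁻¹⁷ J.
V = KE/e = 5.274 × 10⁻¹⁷ / (1.602 × 10⁻¹⁹) = 329 V.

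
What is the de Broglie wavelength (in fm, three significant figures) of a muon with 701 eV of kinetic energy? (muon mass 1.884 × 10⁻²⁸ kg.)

KE = 701 eV = 1.123 × 10⁻¹⁶ J.
p = √(2mKE) = √(2 × 1.884 × 10⁻²⁸ × 1.123 × 10⁻¹⁶) = 2.057 × 10⁻²² kg·m/s.
λ = h/p = 6.626 × 10⁻³⁴ / 2.057 × 10⁻²² = 3.22 × 10⁻¹² m = 3220 fm.

λ = 3220 fm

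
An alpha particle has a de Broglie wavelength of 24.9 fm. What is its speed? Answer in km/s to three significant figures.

v = 4000 km/s

p = h/λ = 6.626 × 10⁻³⁴ / 2.490 × 10⁻¹⁴ = 2.661 × 10⁻²⁰ kg·m/s.
v = p/m = 2.661 × 10⁻²⁰ / 6.645 × 10⁻²⁷ = 4.00 × 10⁶ m/s = 4000 km/s.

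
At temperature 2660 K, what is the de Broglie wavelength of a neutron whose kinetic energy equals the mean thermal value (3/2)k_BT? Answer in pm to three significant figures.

λ = 48.8 pm

KE = (3/2)k_BT = 1.5 × 1.381 × 10⁻²³ × 2660 = 5.510 × 10⁻²⁰ J.
p = √(2mKE) = √(2 × 1.675 × 10⁻²⁷ × 5.510 × 10⁻²⁰) = 1.359 × 10⁻²³ kg·m/s.
λ = h/p = 4.88 × 10⁻¹¹ m = 48.8 pm.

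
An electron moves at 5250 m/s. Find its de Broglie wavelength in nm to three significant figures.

p = mv = 9.109 × 10⁻³¹ × 5250 = 4.782 × 10⁻²⁷ kg·m/s.
λ = h/p = 6.626 × 10⁻³⁴ / 4.782 × 10⁻²⁷ = 1.39 × 10⁻⁷ m = 139 nm.

λ = 139 nm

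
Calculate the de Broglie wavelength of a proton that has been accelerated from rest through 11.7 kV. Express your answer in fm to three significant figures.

λ = 265 fm

KE = eV = 1.602 × 10⁻¹⁹ × 1.170 × 10⁴ = 1.874 × 10⁻¹⁵ J.
p = √(2mKE) = √(2 × 1.673 × 10⁻²⁷ × 1.874 × 10⁻¹⁵) = 2.504 × 10⁻²¹ kg·m/s.
λ = h/p = 6.626 × 10⁻³⁴ / 2.504 × 10⁻²¹ = 2.65 × 10⁻¹³ m = 265 fm.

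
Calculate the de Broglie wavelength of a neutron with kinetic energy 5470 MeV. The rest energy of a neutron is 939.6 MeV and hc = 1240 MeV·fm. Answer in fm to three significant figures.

Total energy E = KE + m₀c² = 5470 + 939.6 = 6409.6 MeV.
(pc)² = E² − (m₀c²)² = (6409.6)² − (939.6)² = 4.020 × 10⁷ MeV², so pc = 6340 MeV.
λ = hc/(pc) = 1240 MeV·fm / 6340 MeV = 0.196 fm.

λ = 0.196 fm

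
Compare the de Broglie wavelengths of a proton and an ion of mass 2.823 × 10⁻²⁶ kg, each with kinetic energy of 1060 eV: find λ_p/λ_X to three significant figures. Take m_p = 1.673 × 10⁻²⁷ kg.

λ_p/λ_X = 4.11

At fixed KE, p = √(2mKE) so λ = h/p ∝ 1/√m.
λ_p/λ_X = √(m_X/m_p) = √(2.823 × 10⁻²⁶/1.673 × 10⁻²⁷) = √(16.87) = 4.11.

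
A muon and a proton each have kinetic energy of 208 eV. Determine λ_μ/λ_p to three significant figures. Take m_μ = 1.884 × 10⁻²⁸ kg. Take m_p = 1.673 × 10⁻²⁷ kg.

λ_μ/λ_p = 2.98

At fixed KE, p = √(2mKE) so λ = h/p ∝ 1/√m.
λ_μ/λ_p = √(m_p/m_μ) = √(1.673 × 10⁻²⁷/1.884 × 10⁻²⁸) = √(8.880) = 2.98.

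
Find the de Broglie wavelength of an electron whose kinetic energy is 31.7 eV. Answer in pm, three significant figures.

KE = 31.7 eV = 5.078 × 10⁻¹⁸ J.
p = √(2mKE) = √(2 × 9.109 × 10⁻³¹ × 5.078 × 10⁻¹⁸) = 3.042 × 10⁻²⁴ kg·m/s.
λ = h/p = 6.626 × 10⁻³⁴ / 3.042 × 10⁻²⁴ = 2.18 × 10⁻¹⁰ m = 218 pm.

λ = 218 pm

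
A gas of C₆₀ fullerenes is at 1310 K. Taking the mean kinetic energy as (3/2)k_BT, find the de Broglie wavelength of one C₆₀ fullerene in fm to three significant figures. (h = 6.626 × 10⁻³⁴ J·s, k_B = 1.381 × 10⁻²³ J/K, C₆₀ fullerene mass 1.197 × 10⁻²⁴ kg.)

KE = (3/2)k_BT = 1.5 × 1.381 × 10⁻²³ × 1310 = 2.714 × 10⁻²⁰ J.
p = √(2mKE) = √(2 × 1.197 × 10⁻²⁴ × 2.714 × 10⁻²⁰) = 2.549 × 10⁻²² kg·m/s.
λ = h/p = 2.60 × 10⁻¹² m = 2600 fm.

λ = 2600 fm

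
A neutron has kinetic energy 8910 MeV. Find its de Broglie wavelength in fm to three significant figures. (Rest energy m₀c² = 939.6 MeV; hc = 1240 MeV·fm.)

Total energy E = KE + m₀c² = 8910 + 939.6 = 9849.6 MeV.
(pc)² = E² − (m₀c²)² = (9849.6)² − (939.6)² = 9.613 × 10⁷ MeV², so pc = 9805 MeV.
λ = hc/(pc) = 1240 MeV·fm / 9805 MeV = 0.126 fm.

λ = 0.126 fm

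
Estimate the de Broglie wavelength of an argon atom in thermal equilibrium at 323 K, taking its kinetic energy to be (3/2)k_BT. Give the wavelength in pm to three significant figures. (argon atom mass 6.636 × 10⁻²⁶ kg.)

λ = 22.2 pm

KE = (3/2)k_BT = 1.5 × 1.381 × 10⁻²³ × 323 = 6.691 × 10⁻²¹ J.
p = √(2mKE) = √(2 × 6.636 × 10⁻²⁶ × 6.691 × 10⁻²¹) = 2.980 × 10⁻²³ kg·m/s.
λ = h/p = 2.22 × 10⁻¹¹ m = 22.2 pm.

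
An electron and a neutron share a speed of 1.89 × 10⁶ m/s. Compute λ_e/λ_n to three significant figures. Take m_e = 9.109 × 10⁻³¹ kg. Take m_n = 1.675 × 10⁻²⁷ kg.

At fixed v, p = mv so λ = h/(mv) ∝ 1/m.
λ_e/λ_n = m_n/m_e = 1.675 × 10⁻²⁷/9.109 × 10⁻³¹ = 1840.

λ_e/λ_n = 1840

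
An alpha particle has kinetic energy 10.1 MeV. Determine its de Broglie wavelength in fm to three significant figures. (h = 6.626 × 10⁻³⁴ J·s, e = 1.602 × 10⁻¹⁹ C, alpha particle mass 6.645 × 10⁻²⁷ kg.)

KE = 10.1 MeV = 1.618 × 10⁻¹² J.
p = √(2mKE) = √(2 × 6.645 × 10⁻²⁷ × 1.618 × 10⁻¹²) = 1.466 × 10⁻¹⁹ kg·m/s.
λ = h/p = 6.626 × 10⁻³⁴ / 1.466 × 10⁻¹⁹ = 4.52 × 10⁻¹⁵ m = 4.52 fm.

λ = 4.52 fm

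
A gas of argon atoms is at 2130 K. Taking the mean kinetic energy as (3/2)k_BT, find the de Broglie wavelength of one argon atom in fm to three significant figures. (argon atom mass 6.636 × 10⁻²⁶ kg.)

KE = (3/2)k_BT = 1.5 × 1.381 × 10⁻²³ × 2130 = 4.412 × 10⁻²⁰ J.
p = √(2mKE) = √(2 × 6.636 × 10⁻²⁶ × 4.412 × 10⁻²⁰) = 7.652 × 10⁻²³ kg·m/s.
λ = h/p = 8.66 × 10⁻¹² m = 8660 fm.

λ = 8660 fm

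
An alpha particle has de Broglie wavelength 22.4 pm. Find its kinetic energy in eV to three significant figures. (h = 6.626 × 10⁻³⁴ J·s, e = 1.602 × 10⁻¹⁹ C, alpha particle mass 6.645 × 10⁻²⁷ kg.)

p = h/λ = 6.626 × 10⁻³⁴ / 2.240 × 10⁻¹¹ = 2.958 × 10⁻²³ kg·m/s.
KE = p²/(2m) = (2.958 × 10⁻²³)² / (2 × 6.645 × 10⁻²⁷) = 6.584 × 10⁻²⁰ J = 0.411 eV.

KE = 0.411 eV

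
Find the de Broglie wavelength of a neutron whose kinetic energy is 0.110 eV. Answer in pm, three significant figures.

KE = 0.110 eV = 1.762 × 10⁻²⁰ J.
p = √(2mKE) = √(2 × 1.675 × 10⁻²⁷ × 1.762 × 10⁻²⁰) = 7.683 × 10⁻²⁴ kg·m/s.
λ = h/p = 6.626 × 10⁻³⁴ / 7.683 × 10⁻²⁴ = 8.62 × 10⁻¹¹ m = 86.2 pm.

λ = 86.2 pm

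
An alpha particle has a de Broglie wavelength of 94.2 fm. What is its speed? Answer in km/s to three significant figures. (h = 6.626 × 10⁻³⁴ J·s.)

p = h/λ = 6.626 × 10⁻³⁴ / 9.420 × 10⁻¹⁴ = 7.034 × 10⁻²¹ kg·m/s.
v = p/m = 7.034 × 10⁻²¹ / 6.645 × 10⁻²⁷ = 1.06 × 10⁶ m/s = 1060 km/s.

v = 1060 km/s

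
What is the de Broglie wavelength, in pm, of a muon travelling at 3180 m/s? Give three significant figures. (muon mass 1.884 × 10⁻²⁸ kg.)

λ = 1110 pm

p = mv = 1.884 × 10⁻²⁸ × 3180 = 5.991 × 10⁻²⁵ kg·m/s.
λ = h/p = 6.626 × 10⁻³⁴ / 5.991 × 10⁻²⁵ = 1.11 × 10⁻⁹ m = 1110 pm.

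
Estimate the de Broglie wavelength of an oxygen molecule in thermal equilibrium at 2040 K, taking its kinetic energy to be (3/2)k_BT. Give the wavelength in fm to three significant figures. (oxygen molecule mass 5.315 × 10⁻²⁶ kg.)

λ = 9890 fm

KE = (3/2)k_BT = 1.5 × 1.381 × 10⁻²³ × 2040 = 4.226 × 10⁻²⁰ J.
p = √(2mKE) = √(2 × 5.315 × 10⁻²⁶ × 4.226 × 10⁻²⁰) = 6.702 × 10⁻²³ kg·m/s.
λ = h/p = 9.89 × 10⁻¹² m = 9890 fm.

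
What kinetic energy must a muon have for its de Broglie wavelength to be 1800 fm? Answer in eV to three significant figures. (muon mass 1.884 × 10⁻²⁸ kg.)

p = h/λ = 6.626 × 10⁻³⁴ / 1.800 × 10⁻¹² = 3.681 × 10⁻²² kg·m/s.
KE = p²/(2m) = (3.681 × 10⁻²²)² / (2 × 1.884 × 10⁻²⁸) = 3.596 × 10⁻¹⁶ J = 2240 eV.

KE = 2240 eV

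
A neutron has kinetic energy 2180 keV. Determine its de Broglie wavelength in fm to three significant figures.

KE = 2180 keV = 3.492 × 10⁻¹³ J.
p = √(2mKE) = √(2 × 1.675 × 10⁻²⁷ × 3.492 × 10⁻¹³) = 3.420 × 10⁻²⁰ kg·m/s.
λ = h/p = 6.626 × 10⁻³⁴ / 3.420 × 10⁻²⁰ = 1.94 × 10⁻¹⁴ m = 19.4 fm.

λ = 19.4 fm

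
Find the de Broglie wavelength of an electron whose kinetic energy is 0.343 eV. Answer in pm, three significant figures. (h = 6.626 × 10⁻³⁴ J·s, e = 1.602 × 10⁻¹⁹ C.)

λ = 2090 pm

KE = 0.343 eV = 5.495 × 10⁻²⁰ J.
p = √(2mKE) = √(2 × 9.109 × 10⁻³¹ × 5.495 × 10⁻²⁰) = 3.164 × 10⁻²⁵ kg·m/s.
λ = h/p = 6.626 × 10⁻³⁴ / 3.164 × 10⁻²⁵ = 2.09 × 10⁻⁹ m = 2090 pm.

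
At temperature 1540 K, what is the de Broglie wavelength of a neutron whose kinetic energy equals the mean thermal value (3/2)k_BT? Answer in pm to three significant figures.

KE = (3/2)k_BT = 1.5 × 1.381 × 10⁻²³ × 1540 = 3.190 × 10⁻²⁰ J.
p = √(2mKE) = √(2 × 1.675 × 10⁻²⁷ × 3.190 × 10⁻²⁰) = 1.034 × 10⁻²³ kg·m/s.
λ = h/p = 6.41 × 10⁻¹¹ m = 64.1 pm.

λ = 64.1 pm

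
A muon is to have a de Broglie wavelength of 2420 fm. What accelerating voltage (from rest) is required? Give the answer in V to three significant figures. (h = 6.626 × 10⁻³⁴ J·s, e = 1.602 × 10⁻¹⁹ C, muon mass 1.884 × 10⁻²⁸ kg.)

V = 1240 V

p = h/λ = 6.626 × 10⁻³⁴ / 2.420 × 10⁻¹² = 2.738 × 10⁻²² kg·m/s.
KE = p²/(2m) = 1.990 × 10⁻¹⁶ J.
V = KE/e = 1.990 × 10⁻¹⁶ / (1.602 × 10⁻¹⁹) = 1240 V.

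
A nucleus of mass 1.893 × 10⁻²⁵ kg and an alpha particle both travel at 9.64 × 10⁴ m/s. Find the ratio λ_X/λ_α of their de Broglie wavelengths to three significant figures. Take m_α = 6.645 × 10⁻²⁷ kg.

λ_X/λ_α = 0.0351

At fixed v, p = mv so λ = h/(mv) ∝ 1/m.
λ_X/λ_α = m_α/m_X = 6.645 × 10⁻²⁷/1.893 × 10⁻²⁵ = 0.0351.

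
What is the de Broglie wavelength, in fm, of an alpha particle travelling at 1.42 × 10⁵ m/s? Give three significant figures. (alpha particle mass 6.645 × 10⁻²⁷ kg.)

p = mv = 6.645 × 10⁻²⁷ × 1.42 × 10⁵ = 9.436 × 10⁻²² kg·m/s.
λ = h/p = 6.626 × 10⁻³⁴ / 9.436 × 10⁻²² = 7.02 × 10⁻¹³ m = 702 fm.

λ = 702 fm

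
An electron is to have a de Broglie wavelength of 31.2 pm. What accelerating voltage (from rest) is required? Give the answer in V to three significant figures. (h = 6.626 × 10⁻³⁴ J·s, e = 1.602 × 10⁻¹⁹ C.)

V = 1550 V

p = h/λ = 6.626 × 10⁻³⁴ / 3.120 × 10⁻¹¹ = 2.124 × 10⁻²³ kg·m/s.
KE = p²/(2m) = 2.476 × 10⁻¹⁶ J.
V = KE/e = 2.476 × 10⁻¹⁶ / (1.602 × 10⁻¹⁹) = 1550 V.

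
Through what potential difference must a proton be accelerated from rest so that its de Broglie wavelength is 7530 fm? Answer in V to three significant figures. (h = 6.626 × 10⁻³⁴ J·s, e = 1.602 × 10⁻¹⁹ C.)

p = h/λ = 6.626 × 10⁻³⁴ / 7.530 × 10⁻¹² = 8.799 × 10⁻²³ kg·m/s.
KE = p²/(2m) = 2.314 × 10⁻¹⁸ J.
V = KE/e = 2.314 × 10⁻¹⁸ / (1.602 × 10⁻¹⁹) = 14.4 V.

V = 14.4 V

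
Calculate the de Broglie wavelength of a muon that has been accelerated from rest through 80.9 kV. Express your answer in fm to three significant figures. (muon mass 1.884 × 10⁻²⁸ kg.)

KE = eV = 1.602 × 10⁻¹⁹ × 8.090 × 10⁴ = 1.296 × 10⁻¹⁴ J.
p = √(2mKE) = √(2 × 1.884 × 10⁻²⁸ × 1.296 × 10⁻¹⁴) = 2.210 × 10⁻²¹ kg·m/s.
λ = h/p = 6.626 × 10⁻³⁴ / 2.210 × 10⁻²¹ = 3.00 × 10⁻¹³ m = 300 fm.

λ = 300 fm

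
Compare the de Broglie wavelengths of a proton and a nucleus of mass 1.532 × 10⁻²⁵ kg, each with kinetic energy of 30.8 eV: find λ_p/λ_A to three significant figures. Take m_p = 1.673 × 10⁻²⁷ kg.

At fixed KE, p = √(2mKE) so λ = h/p ∝ 1/√m.
λ_p/λ_A = √(m_A/m_p) = √(1.532 × 10⁻²⁵/1.673 × 10⁻²⁷) = √(91.57) = 9.57.

λ_p/λ_A = 9.57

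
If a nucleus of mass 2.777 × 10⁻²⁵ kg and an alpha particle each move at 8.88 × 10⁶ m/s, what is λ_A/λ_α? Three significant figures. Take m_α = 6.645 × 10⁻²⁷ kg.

λ_A/λ_α = 0.0239

At fixed v, p = mv so λ = h/(mv) ∝ 1/m.
λ_A/λ_α = m_α/m_A = 6.645 × 10⁻²⁷/2.777 × 10⁻²⁵ = 0.0239.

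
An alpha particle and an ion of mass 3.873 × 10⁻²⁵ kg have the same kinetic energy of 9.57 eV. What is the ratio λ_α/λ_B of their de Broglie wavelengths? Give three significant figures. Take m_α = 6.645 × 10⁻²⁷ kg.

At fixed KE, p = √(2mKE) so λ = h/p ∝ 1/√m.
λ_α/λ_B = √(m_B/m_α) = √(3.873 × 10⁻²⁵/6.645 × 10⁻²⁷) = √(58.28) = 7.63.

λ_α/λ_B = 7.63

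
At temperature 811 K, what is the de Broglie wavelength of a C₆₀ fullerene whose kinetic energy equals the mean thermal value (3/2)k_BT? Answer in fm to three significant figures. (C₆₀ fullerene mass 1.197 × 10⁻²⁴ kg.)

λ = 3300 fm

KE = (3/2)k_BT = 1.5 × 1.381 × 10⁻²³ × 811 = 1.680 × 10⁻²⁰ J.
p = √(2mKE) = √(2 × 1.197 × 10⁻²⁴ × 1.680 × 10⁻²⁰) = 2.005 × 10⁻²² kg·m/s.
λ = h/p = 3.30 × 10⁻¹² m = 3300 fm.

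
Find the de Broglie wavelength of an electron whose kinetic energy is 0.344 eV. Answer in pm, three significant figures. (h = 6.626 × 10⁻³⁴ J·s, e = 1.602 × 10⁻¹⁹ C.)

KE = 0.344 eV = 5.511 × 10⁻²⁰ J.
p = √(2mKE) = √(2 × 9.109 × 10⁻³¹ × 5.511 × 10⁻²⁰) = 3.169 × 10⁻²⁵ kg·m/s.
λ = h/p = 6.626 × 10⁻³⁴ / 3.169 × 10⁻²⁵ = 2.09 × 10⁻⁹ m = 2090 pm.

λ = 2090 pm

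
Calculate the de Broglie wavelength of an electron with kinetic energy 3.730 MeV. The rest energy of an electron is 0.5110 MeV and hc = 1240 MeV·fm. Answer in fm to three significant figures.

Total energy E = KE + m₀c² = 3.730 + 0.5110 = 4.2410 MeV.
(pc)² = E² − (m₀c²)² = (4.2410)² − (0.5110)² = 17.72 MeV², so pc = 4.210 MeV.
λ = hc/(pc) = 1240 MeV·fm / 4.210 MeV = 295 fm.

λ = 295 fm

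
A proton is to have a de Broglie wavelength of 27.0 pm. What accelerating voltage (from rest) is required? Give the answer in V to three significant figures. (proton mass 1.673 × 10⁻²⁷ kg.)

p = h/λ = 6.626 × 10⁻³⁴ / 2.700 × 10⁻¹¹ = 2.454 × 10⁻²³ kg·m/s.
KE = p²/(2m) = 1.800 × 10⁻¹⁹ J.
V = KE/e = 1.800 × 10⁻¹⁹ / (1.602 × 10⁻¹⁹) = 1.12 V.

V = 1.12 V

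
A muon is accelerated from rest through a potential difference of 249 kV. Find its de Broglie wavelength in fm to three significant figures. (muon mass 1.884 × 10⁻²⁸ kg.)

KE = eV = 1.602 × 10⁻¹⁹ × 2.490 × 10⁵ = 3.989 × 10⁻¹⁴ J.
p = √(2mKE) = √(2 × 1.884 × 10⁻²⁸ × 3.989 × 10⁻¹⁴) = 3.877 × 10⁻²¹ kg·m/s.
λ = h/p = 6.626 × 10⁻³⁴ / 3.877 × 10⁻²¹ = 1.71 × 10⁻¹³ m = 171 fm.

λ = 171 fm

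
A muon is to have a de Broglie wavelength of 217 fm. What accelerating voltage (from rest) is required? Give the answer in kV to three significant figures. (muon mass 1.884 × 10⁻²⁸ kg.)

p = h/λ = 6.626 × 10⁻³⁴ / 2.170 × 10⁻¹³ = 3.053 × 10⁻²¹ kg·m/s.
KE = p²/(2m) = 2.474 × 10⁻¹⁴ J.
V = KE/e = 2.474 × 10⁻¹⁴ / (1.602 × 10⁻¹⁹) = 154 kV.

V = 154 kV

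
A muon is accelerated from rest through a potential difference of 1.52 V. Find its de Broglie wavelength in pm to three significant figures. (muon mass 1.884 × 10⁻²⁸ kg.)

λ = 69.2 pm

KE = eV = 1.602 × 10⁻¹⁹ × 1.520 = 2.435 × 10⁻¹⁹ J.
p = √(2mKE) = √(2 × 1.884 × 10⁻²⁸ × 2.435 × 10⁻¹⁹) = 9.579 × 10⁻²⁴ kg·m/s.
λ = h/p = 6.626 × 10⁻³⁴ / 9.579 × 10⁻²⁴ = 6.92 × 10⁻¹¹ m = 69.2 pm.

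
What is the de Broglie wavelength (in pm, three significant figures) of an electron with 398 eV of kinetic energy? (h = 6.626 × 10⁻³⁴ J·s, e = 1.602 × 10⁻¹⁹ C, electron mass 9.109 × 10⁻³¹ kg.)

λ = 61.5 pm

KE = 398 eV = 6.376 × 10⁻¹⁷ J.
p = √(2mKE) = √(2 × 9.109 × 10⁻³¹ × 6.376 × 10⁻¹⁷) = 1.078 × 10⁻²³ kg·m/s.
λ = h/p = 6.626 × 10⁻³⁴ / 1.078 × 10⁻²³ = 6.15 × 10⁻¹¹ m = 61.5 pm.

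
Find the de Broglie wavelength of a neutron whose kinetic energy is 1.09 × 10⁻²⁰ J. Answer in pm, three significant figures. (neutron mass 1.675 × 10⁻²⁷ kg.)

λ = 110 pm

p = √(2mKE) = √(2 × 1.675 × 10⁻²⁷ × 1.090 × 10⁻²⁰) = 6.043 × 10⁻²⁴ kg·m/s.
λ = h/p = 6.626 × 10⁻³⁴ / 6.043 × 10⁻²⁴ = 1.10 × 10⁻¹⁰ m = 110 pm.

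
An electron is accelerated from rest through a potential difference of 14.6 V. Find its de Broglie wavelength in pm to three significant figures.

λ = 321 pm

KE = eV = 1.602 × 10⁻¹⁹ × 14.60 = 2.339 × 10⁻¹⁸ J.
p = √(2mKE) = √(2 × 9.109 × 10⁻³¹ × 2.339 × 10⁻¹⁸) = 2.064 × 10⁻²⁴ kg·m/s.
λ = h/p = 6.626 × 10⁻³⁴ / 2.064 × 10⁻²⁴ = 3.21 × 10⁻¹⁰ m = 321 pm.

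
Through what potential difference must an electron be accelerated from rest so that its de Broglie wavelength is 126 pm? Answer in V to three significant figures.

p = h/λ = 6.626 × 10⁻³⁴ / 1.260 × 10⁻¹⁰ = 5.259 × 10⁻²⁴ kg·m/s.
KE = p²/(2m) = 1.518 × 10⁻¹⁷ J.
V = KE/e = 1.518 × 10⁻¹⁷ / (1.602 × 10⁻¹⁹) = 94.8 V.

V = 94.8 V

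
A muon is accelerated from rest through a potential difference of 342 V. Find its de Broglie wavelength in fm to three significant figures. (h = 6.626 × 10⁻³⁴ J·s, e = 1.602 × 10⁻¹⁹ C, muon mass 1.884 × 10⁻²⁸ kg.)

λ = 4610 fm

KE = eV = 1.602 × 10⁻¹⁹ × 342.0 = 5.479 × 10⁻¹⁷ J.
p = √(2mKE) = √(2 × 1.884 × 10⁻²⁸ × 5.479 × 10⁻¹⁷) = 1.437 × 10⁻²² kg·m/s.
λ = h/p = 6.626 × 10⁻³⁴ / 1.437 × 10⁻²² = 4.61 × 10⁻¹² m = 4610 fm.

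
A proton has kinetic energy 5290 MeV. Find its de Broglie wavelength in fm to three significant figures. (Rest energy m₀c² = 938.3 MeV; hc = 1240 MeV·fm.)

λ = 0.201 fm

Total energy E = KE + m₀c² = 5290 + 938.3 = 6228.3 MeV.
(pc)² = E² − (m₀c²)² = (6228.3)² − (938.3)² = 3.791 × 10⁷ MeV², so pc = 6157 MeV.
λ = hc/(pc) = 1240 MeV·fm / 6157 MeV = 0.201 fm.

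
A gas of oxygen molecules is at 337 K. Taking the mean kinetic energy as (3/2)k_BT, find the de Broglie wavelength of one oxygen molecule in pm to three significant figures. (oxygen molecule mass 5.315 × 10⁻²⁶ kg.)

KE = (3/2)k_BT = 1.5 × 1.381 × 10⁻²³ × 337 = 6.981 × 10⁻²¹ J.
p = √(2mKE) = √(2 × 5.315 × 10⁻²⁶ × 6.981 × 10⁻²¹) = 2.724 × 10⁻²³ kg·m/s.
λ = h/p = 2.43 × 10⁻¹¹ m = 24.3 pm.

λ = 24.3 pm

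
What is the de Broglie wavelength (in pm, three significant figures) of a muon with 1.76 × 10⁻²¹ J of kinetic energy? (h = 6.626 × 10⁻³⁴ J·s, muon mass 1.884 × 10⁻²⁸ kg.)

λ = 814 pm

p = √(2mKE) = √(2 × 1.884 × 10⁻²⁸ × 1.760 × 10⁻²¹) = 8.144 × 10⁻²⁵ kg·m/s.
λ = h/p = 6.626 × 10⁻³⁴ / 8.144 × 10⁻²⁵ = 8.14 × 10⁻¹⁰ m = 814 pm.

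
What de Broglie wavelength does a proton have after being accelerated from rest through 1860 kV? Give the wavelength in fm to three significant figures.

KE = eV = 1.602 × 10⁻¹⁹ × 1.860 × 10⁶ = 2.980 × 10⁻¹³ J.
p = √(2mKE) = √(2 × 1.673 × 10⁻²⁷ × 2.980 × 10⁻¹³) = 3.158 × 10⁻²⁰ kg·m/s.
λ = h/p = 6.626 × 10⁻³⁴ / 3.158 × 10⁻²⁰ = 2.10 × 10⁻¹⁴ m = 21.0 fm.

λ = 21.0 fm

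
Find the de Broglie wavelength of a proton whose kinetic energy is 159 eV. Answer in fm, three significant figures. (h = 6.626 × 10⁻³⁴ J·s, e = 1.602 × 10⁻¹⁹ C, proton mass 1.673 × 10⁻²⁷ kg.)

KE = 159 eV = 2.547 × 10⁻¹⁷ J.
p = √(2mKE) = √(2 × 1.673 × 10⁻²⁷ × 2.547 × 10⁻¹⁷) = 2.919 × 10⁻²² kg·m/s.
λ = h/p = 6.626 × 10⁻³⁴ / 2.919 × 10⁻²² = 2.27 × 10⁻¹² m = 2270 fm.

λ = 2270 fm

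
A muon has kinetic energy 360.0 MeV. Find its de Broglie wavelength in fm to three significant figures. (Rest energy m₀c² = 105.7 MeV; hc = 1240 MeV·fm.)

λ = 2.73 fm

Total energy E = KE + m₀c² = 360.0 + 105.7 = 465.7 MeV.
(pc)² = E² − (m₀c²)² = (465.7)² − (105.7)² = 2.057 × 10⁵ MeV², so pc = 453.5 MeV.
λ = hc/(pc) = 1240 MeV·fm / 453.5 MeV = 2.73 fm.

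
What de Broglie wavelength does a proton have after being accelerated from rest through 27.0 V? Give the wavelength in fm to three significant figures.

λ = 5510 fm

KE = eV = 1.602 × 10⁻¹⁹ × 27.00 = 4.325 × 10⁻¹⁸ J.
p = √(2mKE) = √(2 × 1.673 × 10⁻²⁷ × 4.325 × 10⁻¹⁸) = 1.203 × 10⁻²² kg·m/s.
λ = h/p = 6.626 × 10⁻³⁴ / 1.203 × 10⁻²² = 5.51 × 10⁻¹² m = 5510 fm.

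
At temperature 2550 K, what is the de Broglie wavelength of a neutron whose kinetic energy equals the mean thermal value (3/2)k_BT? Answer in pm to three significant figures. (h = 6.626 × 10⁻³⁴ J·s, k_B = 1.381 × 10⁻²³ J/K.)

λ = 49.8 pm

KE = (3/2)k_BT = 1.5 × 1.381 × 10⁻²³ × 2550 = 5.282 × 10⁻²⁰ J.
p = √(2mKE) = √(2 × 1.675 × 10⁻²⁷ × 5.282 × 10⁻²⁰) = 1.330 × 10⁻²³ kg·m/s.
λ = h/p = 4.98 × 10⁻¹¹ m = 49.8 pm.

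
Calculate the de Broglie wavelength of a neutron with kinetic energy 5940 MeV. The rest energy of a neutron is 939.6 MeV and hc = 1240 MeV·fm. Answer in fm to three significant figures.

λ = 0.182 fm

Total energy E = KE + m₀c² = 5940 + 939.6 = 6879.6 MeV.
(pc)² = E² − (m₀c²)² = (6879.6)² − (939.6)² = 4.645 × 10⁷ MeV², so pc = 6815 MeV.
λ = hc/(pc) = 1240 MeV·fm / 6815 MeV = 0.182 fm.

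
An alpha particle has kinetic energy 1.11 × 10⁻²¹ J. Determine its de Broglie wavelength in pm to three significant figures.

p = √(2mKE) = √(2 × 6.645 × 10⁻²⁷ × 1.110 × 10⁻²¹) = 3.841 × 10⁻²⁴ kg·m/s.
λ = h/p = 6.626 × 10⁻³⁴ / 3.841 × 10⁻²⁴ = 1.73 × 10⁻¹⁰ m = 173 pm.

λ = 173 pm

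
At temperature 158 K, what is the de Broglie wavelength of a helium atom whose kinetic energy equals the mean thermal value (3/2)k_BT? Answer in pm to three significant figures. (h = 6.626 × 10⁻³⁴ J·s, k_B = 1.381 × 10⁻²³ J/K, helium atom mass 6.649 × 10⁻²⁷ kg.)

KE = (3/2)k_BT = 1.5 × 1.381 × 10⁻²³ × 158 = 3.273 × 10⁻²¹ J.
p = √(2mKE) = √(2 × 6.649 × 10⁻²⁷ × 3.273 × 10⁻²¹) = 6.597 × 10⁻²⁴ kg·m/s.
λ = h/p = 1.00 × 10⁻¹⁰ m = 100 pm.

λ = 100 pm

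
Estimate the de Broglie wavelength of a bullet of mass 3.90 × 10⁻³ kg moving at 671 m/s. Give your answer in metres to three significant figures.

p = mv = 3.90 × 10⁻³ × 671 = 2.617 kg·m/s.
λ = h/p = 6.626 × 10⁻³⁴ / 2.617 = 2.53 × 10⁻³⁴ m.

λ = 2.53 × 10⁻³⁴ m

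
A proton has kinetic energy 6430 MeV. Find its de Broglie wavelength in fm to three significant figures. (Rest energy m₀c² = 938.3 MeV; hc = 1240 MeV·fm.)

Total energy E = KE + m₀c² = 6430 + 938.3 = 7368.3 MeV.
(pc)² = E² − (m₀c²)² = (7368.3)² − (938.3)² = 5.341 × 10⁷ MeV², so pc = 7308 MeV.
λ = hc/(pc) = 1240 MeV·fm / 7308 MeV = 0.170 fm.

λ = 0.170 fm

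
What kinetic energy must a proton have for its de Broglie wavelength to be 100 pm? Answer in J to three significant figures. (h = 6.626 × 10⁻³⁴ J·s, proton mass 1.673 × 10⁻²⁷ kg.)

KE = 1.31 × 10⁻²⁰ J

p = h/λ = 6.626 × 10⁻³⁴ / 1.000 × 10⁻¹⁰ = 6.626 × 10⁻²⁴ kg·m/s.
KE = p²/(2m) = (6.626 × 10⁻²⁴)² / (2 × 1.673 × 10⁻²⁷) = 1.312 × 10⁻²⁰ J = 1.31 × 10⁻²⁰ J.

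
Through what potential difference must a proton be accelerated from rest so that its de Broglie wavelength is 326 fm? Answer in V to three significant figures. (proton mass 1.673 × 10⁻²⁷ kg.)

p = h/λ = 6.626 × 10⁻³⁴ / 3.260 × 10⁻¹³ = 2.033 × 10⁻²¹ kg·m/s.
KE = p²/(2m) = 1.235 × 10⁻¹⁵ J.
V = KE/e = 1.235 × 10⁻¹⁵ / (1.602 × 10⁻¹⁹) = 7710 V.

V = 7710 V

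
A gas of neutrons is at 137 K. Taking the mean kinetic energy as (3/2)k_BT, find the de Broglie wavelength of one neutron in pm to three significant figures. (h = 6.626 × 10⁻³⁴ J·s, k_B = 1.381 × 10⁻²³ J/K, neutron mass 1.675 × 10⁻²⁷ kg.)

λ = 215 pm

KE = (3/2)k_BT = 1.5 × 1.381 × 10⁻²³ × 137 = 2.838 × 10⁻²¹ J.
p = √(2mKE) = √(2 × 1.675 × 10⁻²⁷ × 2.838 × 10⁻²¹) = 3.083 × 10⁻²⁴ kg·m/s.
λ = h/p = 2.15 × 10⁻¹⁰ m = 215 pm.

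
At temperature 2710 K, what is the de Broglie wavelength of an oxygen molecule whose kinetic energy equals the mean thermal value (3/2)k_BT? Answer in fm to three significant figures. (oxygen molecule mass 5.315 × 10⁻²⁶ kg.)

KE = (3/2)k_BT = 1.5 × 1.381 × 10⁻²³ × 2710 = 5.614 × 10⁻²⁰ J.
p = √(2mKE) = √(2 × 5.315 × 10⁻²⁶ × 5.614 × 10⁻²⁰) = 7.725 × 10⁻²³ kg·m/s.
λ = h/p = 8.58 × 10⁻¹² m = 8580 fm.

λ = 8580 fm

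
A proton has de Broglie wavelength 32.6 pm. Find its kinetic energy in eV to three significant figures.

p = h/λ = 6.626 × 10⁻³⁴ / 3.260 × 10⁻¹¹ = 2.033 × 10⁻²³ kg·m/s.
KE = p²/(2m) = (2.033 × 10⁻²³)² / (2 × 1.673 × 10⁻²⁷) = 1.235 × 10⁻¹⁹ J = 0.771 eV.

KE = 0.771 eV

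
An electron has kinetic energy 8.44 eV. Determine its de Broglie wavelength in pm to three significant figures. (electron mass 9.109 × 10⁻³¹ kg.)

KE = 8.44 eV = 1.352 × 10⁻¹⁸ J.
p = √(2mKE) = √(2 × 9.109 × 10⁻³¹ × 1.352 × 10⁻¹⁸) = 1.569 × 10⁻²⁴ kg·m/s.
λ = h/p = 6.626 × 10⁻³⁴ / 1.569 × 10⁻²⁴ = 4.22 × 10⁻¹⁰ m = 422 pm.

λ = 422 pm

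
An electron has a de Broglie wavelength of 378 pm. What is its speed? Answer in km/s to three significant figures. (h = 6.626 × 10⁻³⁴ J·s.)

p = h/λ = 6.626 × 10⁻³⁴ / 3.780 × 10⁻¹⁰ = 1.753 × 10⁻²⁴ kg·m/s.
v = p/m = 1.753 × 10⁻²⁴ / 9.109 × 10⁻³¹ = 1.92 × 10⁶ m/s = 1920 km/s.

v = 1920 km/s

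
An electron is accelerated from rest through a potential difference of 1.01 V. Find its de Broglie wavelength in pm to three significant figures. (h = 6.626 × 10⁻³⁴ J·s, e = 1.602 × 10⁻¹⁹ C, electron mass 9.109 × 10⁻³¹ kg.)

λ = 1220 pm

KE = eV = 1.602 × 10⁻¹⁹ × 1.010 = 1.618 × 10⁻¹⁹ J.
p = √(2mKE) = √(2 × 9.109 × 10⁻³¹ × 1.618 × 10⁻¹⁹) = 5.429 × 10⁻²⁵ kg·m/s.
λ = h/p = 6.626 × 10⁻³⁴ / 5.429 × 10⁻²⁵ = 1.22 × 10⁻⁹ m = 1220 pm.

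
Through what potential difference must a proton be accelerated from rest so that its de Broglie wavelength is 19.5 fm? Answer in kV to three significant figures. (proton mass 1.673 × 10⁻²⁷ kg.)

V = 2150 kV

p = h/λ = 6.626 × 10⁻³⁴ / 1.950 × 10⁻¹⁴ = 3.398 × 10⁻²⁰ kg·m/s.
KE = p²/(2m) = 3.451 × 10⁻¹³ J.
V = KE/e = 3.451 × 10⁻¹³ / (1.602 × 10⁻¹⁹) = 2150 kV.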